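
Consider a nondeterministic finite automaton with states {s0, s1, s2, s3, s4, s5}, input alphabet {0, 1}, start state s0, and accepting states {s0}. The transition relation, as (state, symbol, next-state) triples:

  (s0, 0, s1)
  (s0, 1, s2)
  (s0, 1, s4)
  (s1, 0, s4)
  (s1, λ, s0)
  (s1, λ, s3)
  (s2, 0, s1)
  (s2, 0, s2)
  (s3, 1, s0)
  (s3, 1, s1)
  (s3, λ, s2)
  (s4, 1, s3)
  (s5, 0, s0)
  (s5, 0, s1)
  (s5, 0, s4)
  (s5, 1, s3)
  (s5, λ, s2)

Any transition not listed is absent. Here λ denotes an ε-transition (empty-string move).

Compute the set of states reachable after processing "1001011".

{s0, s1, s2, s3, s4}

Start in {s0}.
Read '1': s0→{s2, s4}; now {s2, s4}.
Read '0': s2→{s1, s2}, s4→∅; union {s1, s2}; ε-closure = {s0, s1, s2, s3}.
Read '0': s0→{s1}, s1→{s4}, s2→{s1, s2}, s3→∅; union {s1, s2, s4}; ε-closure = {s0, s1, s2, s3, s4}.
Read '1': s0→{s2, s4}, s1→∅, s2→∅, s3→{s0, s1}, s4→{s3}; now {s0, s1, s2, s3, s4}.
Read '0': s0→{s1}, s1→{s4}, s2→{s1, s2}, s3→∅, s4→∅; union {s1, s2, s4}; ε-closure = {s0, s1, s2, s3, s4}.
Read '1': s0→{s2, s4}, s1→∅, s2→∅, s3→{s0, s1}, s4→{s3}; now {s0, s1, s2, s3, s4}.
Read '1': s0→{s2, s4}, s1→∅, s2→∅, s3→{s0, s1}, s4→{s3}; now {s0, s1, s2, s3, s4}.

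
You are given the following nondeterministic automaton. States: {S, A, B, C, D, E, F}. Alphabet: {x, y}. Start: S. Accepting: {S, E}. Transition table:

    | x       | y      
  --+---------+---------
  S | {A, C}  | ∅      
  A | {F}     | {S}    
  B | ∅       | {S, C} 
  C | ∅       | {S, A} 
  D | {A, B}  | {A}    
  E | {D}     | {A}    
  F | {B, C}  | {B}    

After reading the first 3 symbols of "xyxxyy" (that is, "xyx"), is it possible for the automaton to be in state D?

Start in {S}.
Read 'x': S→{A, C}; now {A, C}.
Read 'y': A→{S}, C→{S, A}; now {S, A}.
Read 'x': S→{A, C}, A→{F}; now {A, C, F}.
State D is not in {A, C, F}.

No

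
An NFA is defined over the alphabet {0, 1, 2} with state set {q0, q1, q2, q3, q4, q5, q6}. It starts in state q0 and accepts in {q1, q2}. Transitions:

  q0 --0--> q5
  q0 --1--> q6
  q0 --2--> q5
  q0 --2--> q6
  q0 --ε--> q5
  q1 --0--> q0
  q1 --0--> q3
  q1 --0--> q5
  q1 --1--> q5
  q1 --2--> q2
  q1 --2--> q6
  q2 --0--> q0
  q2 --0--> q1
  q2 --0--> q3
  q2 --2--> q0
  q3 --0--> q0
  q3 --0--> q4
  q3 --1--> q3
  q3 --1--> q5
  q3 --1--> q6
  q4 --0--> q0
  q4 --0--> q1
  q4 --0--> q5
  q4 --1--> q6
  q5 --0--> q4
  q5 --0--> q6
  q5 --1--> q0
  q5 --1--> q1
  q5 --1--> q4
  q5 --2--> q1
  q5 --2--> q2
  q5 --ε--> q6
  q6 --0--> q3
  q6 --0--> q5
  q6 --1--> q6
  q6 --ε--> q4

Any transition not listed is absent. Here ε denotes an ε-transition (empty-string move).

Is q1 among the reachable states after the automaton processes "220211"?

Start: ε-closure({q0}) = {q0, q4, q5, q6}.
Read '2': {q0, q4, q5, q6} → {q1, q2, q4, q5, q6}.
Read '2': {q1, q2, q4, q5, q6} → {q0, q1, q2, q4, q5, q6}.
Read '0': {q0, q1, q2, q4, q5, q6} → {q0, q1, q3, q4, q5, q6}.
Read '2': {q0, q1, q3, q4, q5, q6} → {q1, q2, q4, q5, q6}.
Read '1': {q1, q2, q4, q5, q6} → {q0, q1, q4, q5, q6}.
Read '1': {q0, q1, q4, q5, q6} → {q0, q1, q4, q5, q6}.
State q1 is in {q0, q1, q4, q5, q6}.

Yes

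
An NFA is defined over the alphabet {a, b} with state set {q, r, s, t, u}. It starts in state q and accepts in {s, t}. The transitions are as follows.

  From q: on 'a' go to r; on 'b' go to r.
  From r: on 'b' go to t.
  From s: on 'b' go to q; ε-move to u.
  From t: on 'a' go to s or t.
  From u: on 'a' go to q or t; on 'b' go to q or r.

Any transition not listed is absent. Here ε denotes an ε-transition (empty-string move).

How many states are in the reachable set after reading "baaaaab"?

0

Start in {q}.
Read 'b': {q} → {r}.
Read 'a': {r} → ∅.
The set is empty and remains empty for the remaining 5 symbols.
That set has 0 states.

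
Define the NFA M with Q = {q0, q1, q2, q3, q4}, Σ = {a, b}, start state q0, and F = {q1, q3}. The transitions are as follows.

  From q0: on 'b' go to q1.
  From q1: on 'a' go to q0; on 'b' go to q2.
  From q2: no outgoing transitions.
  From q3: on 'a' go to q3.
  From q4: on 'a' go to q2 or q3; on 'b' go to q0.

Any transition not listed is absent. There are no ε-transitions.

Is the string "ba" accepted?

No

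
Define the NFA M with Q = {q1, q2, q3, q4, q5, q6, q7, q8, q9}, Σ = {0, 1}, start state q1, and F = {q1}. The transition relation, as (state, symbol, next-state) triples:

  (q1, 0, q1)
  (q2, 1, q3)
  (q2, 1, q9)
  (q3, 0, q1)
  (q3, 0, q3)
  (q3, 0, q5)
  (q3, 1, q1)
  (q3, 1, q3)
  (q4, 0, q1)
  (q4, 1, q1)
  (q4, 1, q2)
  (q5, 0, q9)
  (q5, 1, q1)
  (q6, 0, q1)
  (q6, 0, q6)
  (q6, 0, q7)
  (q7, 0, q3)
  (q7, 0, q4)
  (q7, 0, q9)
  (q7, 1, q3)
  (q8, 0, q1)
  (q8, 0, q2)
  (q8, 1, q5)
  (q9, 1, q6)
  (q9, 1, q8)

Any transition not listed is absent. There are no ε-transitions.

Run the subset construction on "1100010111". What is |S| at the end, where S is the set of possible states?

0

Start in {q1}.
Read '1': q1→∅; now ∅.
The set is empty and remains empty for the remaining 9 symbols.
That set has 0 states.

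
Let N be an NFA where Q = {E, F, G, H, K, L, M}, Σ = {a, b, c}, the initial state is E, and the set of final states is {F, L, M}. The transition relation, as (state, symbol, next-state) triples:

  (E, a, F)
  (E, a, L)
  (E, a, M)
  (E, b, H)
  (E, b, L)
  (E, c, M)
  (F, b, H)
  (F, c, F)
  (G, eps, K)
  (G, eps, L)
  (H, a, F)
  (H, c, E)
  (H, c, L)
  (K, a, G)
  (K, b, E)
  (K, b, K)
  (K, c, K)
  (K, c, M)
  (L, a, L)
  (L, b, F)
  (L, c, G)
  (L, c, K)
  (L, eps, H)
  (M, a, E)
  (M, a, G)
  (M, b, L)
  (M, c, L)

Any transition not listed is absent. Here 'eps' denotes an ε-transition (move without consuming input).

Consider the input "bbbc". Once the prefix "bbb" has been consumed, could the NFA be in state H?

Start in {E}.
Read 'b': E→{H, L}; now {H, L}.
Read 'b': H→∅, L→{F}; now {F}.
Read 'b': F→{H}; now {H}.
State H is in {H}.

Yes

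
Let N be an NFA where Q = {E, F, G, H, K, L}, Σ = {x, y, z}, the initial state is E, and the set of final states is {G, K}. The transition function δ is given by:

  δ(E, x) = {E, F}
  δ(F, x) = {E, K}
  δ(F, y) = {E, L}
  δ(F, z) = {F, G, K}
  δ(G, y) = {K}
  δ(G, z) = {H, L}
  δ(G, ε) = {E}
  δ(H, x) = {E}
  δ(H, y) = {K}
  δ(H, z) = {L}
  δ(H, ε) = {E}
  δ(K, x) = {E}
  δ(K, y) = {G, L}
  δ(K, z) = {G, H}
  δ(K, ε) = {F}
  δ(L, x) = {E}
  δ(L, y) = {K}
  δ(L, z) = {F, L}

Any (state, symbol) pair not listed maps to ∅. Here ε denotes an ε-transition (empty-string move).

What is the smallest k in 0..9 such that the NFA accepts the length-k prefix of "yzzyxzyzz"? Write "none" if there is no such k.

none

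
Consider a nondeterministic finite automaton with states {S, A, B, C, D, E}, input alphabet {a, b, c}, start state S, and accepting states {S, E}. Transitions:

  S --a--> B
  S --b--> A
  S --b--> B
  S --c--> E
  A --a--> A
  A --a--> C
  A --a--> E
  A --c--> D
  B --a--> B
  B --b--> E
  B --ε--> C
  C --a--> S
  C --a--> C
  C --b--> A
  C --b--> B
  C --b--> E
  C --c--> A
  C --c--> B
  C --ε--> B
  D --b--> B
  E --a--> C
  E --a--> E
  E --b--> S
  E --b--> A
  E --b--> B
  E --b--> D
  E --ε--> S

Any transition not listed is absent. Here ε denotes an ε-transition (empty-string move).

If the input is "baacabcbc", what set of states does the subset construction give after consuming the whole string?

{S, A, B, C, D, E}

Start in {S}.
Read 'b': S→{A, B}; union {A, B}; ε-closure = {A, B, C}.
Read 'a': A→{A, C, E}, B→{B}, C→{S, C}; now {S, A, B, C, E}.
Read 'a': S→{B}, A→{A, C, E}, B→{B}, C→{S, C}, E→{C, E}; now {S, A, B, C, E}.
Read 'c': S→{E}, A→{D}, B→∅, C→{A, B}, E→∅; union {A, B, D, E}; ε-closure = {S, A, B, C, D, E}.
Read 'a': S→{B}, A→{A, C, E}, B→{B}, C→{S, C}, D→∅, E→{C, E}; now {S, A, B, C, E}.
Read 'b': S→{A, B}, A→∅, B→{E}, C→{A, B, E}, E→{S, A, B, D}; union {S, A, B, D, E}; ε-closure = {S, A, B, C, D, E}.
Read 'c': S→{E}, A→{D}, B→∅, C→{A, B}, D→∅, E→∅; union {A, B, D, E}; ε-closure = {S, A, B, C, D, E}.
Read 'b': S→{A, B}, A→∅, B→{E}, C→{A, B, E}, D→{B}, E→{S, A, B, D}; union {S, A, B, D, E}; ε-closure = {S, A, B, C, D, E}.
Read 'c': S→{E}, A→{D}, B→∅, C→{A, B}, D→∅, E→∅; union {A, B, D, E}; ε-closure = {S, A, B, C, D, E}.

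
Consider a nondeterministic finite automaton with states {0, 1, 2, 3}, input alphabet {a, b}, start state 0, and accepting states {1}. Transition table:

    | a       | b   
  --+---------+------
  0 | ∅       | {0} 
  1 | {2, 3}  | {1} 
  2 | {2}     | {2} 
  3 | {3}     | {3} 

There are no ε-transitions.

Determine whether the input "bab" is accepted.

No

Start in {0}.
Read 'b': 0→{0}; now {0}.
Read 'a': 0→∅; now ∅.
The set is empty and remains empty for the remaining 1 symbol.
The final set ∅ contains no accepting state.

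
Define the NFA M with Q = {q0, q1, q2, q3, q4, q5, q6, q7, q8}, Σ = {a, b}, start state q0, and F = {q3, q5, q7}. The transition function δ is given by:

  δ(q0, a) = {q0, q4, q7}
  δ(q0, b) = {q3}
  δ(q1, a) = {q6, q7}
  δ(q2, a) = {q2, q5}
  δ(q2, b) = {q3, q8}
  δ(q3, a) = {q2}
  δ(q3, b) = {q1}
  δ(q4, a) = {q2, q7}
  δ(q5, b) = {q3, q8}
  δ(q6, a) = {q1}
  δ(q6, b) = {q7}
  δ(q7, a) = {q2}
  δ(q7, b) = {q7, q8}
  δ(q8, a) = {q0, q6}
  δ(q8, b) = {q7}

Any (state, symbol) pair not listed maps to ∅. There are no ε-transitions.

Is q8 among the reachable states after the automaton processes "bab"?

Yes

Start in {q0}.
Read 'b': {q0} → {q3}.
Read 'a': {q3} → {q2}.
Read 'b': {q2} → {q3, q8}.
State q8 is in {q3, q8}.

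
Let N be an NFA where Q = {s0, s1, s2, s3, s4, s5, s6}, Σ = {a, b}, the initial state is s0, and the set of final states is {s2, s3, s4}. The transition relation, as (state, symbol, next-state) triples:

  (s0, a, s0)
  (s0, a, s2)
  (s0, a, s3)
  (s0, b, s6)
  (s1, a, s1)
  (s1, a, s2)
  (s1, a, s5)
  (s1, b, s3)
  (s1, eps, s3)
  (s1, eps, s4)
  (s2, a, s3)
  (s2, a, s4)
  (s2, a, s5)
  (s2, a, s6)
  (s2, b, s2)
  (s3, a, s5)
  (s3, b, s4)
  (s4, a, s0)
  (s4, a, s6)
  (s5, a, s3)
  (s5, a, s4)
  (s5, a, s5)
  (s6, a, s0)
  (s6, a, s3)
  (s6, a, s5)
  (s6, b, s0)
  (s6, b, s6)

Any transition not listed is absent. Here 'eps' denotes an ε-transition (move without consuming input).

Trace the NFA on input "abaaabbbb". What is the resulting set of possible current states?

{s0, s2, s6}

Start in {s0}.
Read 'a': s0→{s0, s2, s3}; now {s0, s2, s3}.
Read 'b': s0→{s6}, s2→{s2}, s3→{s4}; now {s2, s4, s6}.
Read 'a': s2→{s3, s4, s5, s6}, s4→{s0, s6}, s6→{s0, s3, s5}; now {s0, s3, s4, s5, s6}.
Read 'a': s0→{s0, s2, s3}, s3→{s5}, s4→{s0, s6}, s5→{s3, s4, s5}, s6→{s0, s3, s5}; now {s0, s2, s3, s4, s5, s6}.
Read 'a': s0→{s0, s2, s3}, s2→{s3, s4, s5, s6}, s3→{s5}, s4→{s0, s6}, s5→{s3, s4, s5}, s6→{s0, s3, s5}; now {s0, s2, s3, s4, s5, s6}.
Read 'b': s0→{s6}, s2→{s2}, s3→{s4}, s4→∅, s5→∅, s6→{s0, s6}; now {s0, s2, s4, s6}.
Read 'b': s0→{s6}, s2→{s2}, s4→∅, s6→{s0, s6}; now {s0, s2, s6}.
Read 'b': s0→{s6}, s2→{s2}, s6→{s0, s6}; now {s0, s2, s6}.
Read 'b': s0→{s6}, s2→{s2}, s6→{s0, s6}; now {s0, s2, s6}.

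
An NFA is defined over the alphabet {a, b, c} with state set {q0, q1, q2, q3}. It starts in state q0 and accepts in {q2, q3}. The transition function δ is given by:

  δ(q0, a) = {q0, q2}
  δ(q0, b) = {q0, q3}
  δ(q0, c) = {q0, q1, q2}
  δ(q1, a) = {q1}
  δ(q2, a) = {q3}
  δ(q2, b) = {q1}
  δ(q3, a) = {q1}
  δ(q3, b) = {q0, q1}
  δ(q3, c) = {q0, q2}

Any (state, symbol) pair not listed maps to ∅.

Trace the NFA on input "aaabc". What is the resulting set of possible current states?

Start in {q0}.
Read 'a': q0→{q0, q2}; now {q0, q2}.
Read 'a': q0→{q0, q2}, q2→{q3}; now {q0, q2, q3}.
Read 'a': q0→{q0, q2}, q2→{q3}, q3→{q1}; now {q0, q1, q2, q3}.
Read 'b': q0→{q0, q3}, q1→∅, q2→{q1}, q3→{q0, q1}; now {q0, q1, q3}.
Read 'c': q0→{q0, q1, q2}, q1→∅, q3→{q0, q2}; now {q0, q1, q2}.

{q0, q1, q2}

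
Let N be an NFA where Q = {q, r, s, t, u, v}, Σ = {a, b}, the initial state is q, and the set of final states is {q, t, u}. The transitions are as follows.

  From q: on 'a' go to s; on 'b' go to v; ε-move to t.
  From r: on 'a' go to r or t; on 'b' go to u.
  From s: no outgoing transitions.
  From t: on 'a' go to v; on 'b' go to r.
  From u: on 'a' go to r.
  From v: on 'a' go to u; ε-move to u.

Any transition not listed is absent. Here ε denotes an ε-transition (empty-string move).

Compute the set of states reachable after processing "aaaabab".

{r, u}

Start: ε-closure({q}) = {q, t}.
Read 'a': q→{s}, t→{v}; union {s, v}; ε-closure = {s, u, v}.
Read 'a': s→∅, u→{r}, v→{u}; now {r, u}.
Read 'a': r→{r, t}, u→{r}; now {r, t}.
Read 'a': r→{r, t}, t→{v}; union {r, t, v}; ε-closure = {r, t, u, v}.
Read 'b': r→{u}, t→{r}, u→∅, v→∅; now {r, u}.
Read 'a': r→{r, t}, u→{r}; now {r, t}.
Read 'b': r→{u}, t→{r}; now {r, u}.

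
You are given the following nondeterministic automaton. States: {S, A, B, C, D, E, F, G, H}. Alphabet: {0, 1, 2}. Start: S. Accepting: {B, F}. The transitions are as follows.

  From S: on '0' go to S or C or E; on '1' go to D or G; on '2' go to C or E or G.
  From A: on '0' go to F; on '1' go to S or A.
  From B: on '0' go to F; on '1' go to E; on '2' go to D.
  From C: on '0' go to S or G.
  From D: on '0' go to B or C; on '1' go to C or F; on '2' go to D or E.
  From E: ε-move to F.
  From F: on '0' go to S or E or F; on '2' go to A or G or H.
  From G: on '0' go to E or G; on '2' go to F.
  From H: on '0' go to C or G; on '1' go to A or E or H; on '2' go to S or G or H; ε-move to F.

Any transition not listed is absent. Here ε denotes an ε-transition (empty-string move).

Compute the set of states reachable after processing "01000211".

{S, A, D, E, F, G, H}

Start in {S}.
Read '0': {S} → {S, C, E, F}.
Read '1': {S, C, E, F} → {D, G}.
Read '0': {D, G} → {B, C, E, F, G}.
Read '0': {B, C, E, F, G} → {S, E, F, G}.
Read '0': {S, E, F, G} → {S, C, E, F, G}.
Read '2': {S, C, E, F, G} → {A, C, E, F, G, H}.
Read '1': {A, C, E, F, G, H} → {S, A, E, F, H}.
Read '1': {S, A, E, F, H} → {S, A, D, E, F, G, H}.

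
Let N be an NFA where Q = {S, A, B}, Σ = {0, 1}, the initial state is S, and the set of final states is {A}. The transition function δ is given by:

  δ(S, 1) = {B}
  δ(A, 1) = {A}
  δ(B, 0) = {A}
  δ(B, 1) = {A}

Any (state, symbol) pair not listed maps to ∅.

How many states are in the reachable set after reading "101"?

1

Start in {S}.
Read '1': {S} → {B}.
Read '0': {B} → {A}.
Read '1': {A} → {A}.
That set has 1 state.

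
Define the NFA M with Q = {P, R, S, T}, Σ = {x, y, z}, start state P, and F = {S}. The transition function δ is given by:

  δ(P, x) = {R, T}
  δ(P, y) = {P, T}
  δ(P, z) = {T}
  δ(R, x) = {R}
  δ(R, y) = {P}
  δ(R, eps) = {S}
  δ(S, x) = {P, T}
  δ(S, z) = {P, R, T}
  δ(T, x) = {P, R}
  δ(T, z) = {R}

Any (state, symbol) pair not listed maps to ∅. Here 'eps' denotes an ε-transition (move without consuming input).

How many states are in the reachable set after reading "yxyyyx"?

Start in {P}.
Read 'y': P→{P, T}; now {P, T}.
Read 'x': P→{R, T}, T→{P, R}; union {P, R, T}; ε-closure = {P, R, S, T}.
Read 'y': P→{P, T}, R→{P}, S→∅, T→∅; now {P, T}.
Read 'y': P→{P, T}, T→∅; now {P, T}.
Read 'y': P→{P, T}, T→∅; now {P, T}.
Read 'x': P→{R, T}, T→{P, R}; union {P, R, T}; ε-closure = {P, R, S, T}.
That set has 4 states.

4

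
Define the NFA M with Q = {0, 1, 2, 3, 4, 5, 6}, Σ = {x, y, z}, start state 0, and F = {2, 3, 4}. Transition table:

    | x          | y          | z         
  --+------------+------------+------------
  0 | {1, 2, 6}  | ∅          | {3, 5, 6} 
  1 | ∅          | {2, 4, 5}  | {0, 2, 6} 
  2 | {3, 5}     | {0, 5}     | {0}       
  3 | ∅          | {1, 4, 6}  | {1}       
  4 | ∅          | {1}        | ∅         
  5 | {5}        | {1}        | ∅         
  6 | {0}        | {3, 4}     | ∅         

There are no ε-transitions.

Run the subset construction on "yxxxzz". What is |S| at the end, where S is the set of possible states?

Start in {0}.
Read 'y': 0→∅; now ∅.
The set is empty and remains empty for the remaining 5 symbols.
That set has 0 states.

0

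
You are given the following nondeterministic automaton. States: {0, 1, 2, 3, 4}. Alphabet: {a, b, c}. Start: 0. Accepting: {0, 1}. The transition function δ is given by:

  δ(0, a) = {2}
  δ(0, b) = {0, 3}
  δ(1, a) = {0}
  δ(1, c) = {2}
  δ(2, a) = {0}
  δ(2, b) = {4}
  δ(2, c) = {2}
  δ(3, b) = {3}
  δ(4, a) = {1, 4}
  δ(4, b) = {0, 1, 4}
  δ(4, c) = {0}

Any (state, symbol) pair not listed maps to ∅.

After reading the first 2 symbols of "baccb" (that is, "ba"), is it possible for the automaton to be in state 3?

Start in {0}.
Read 'b': {0} → {0, 3}.
Read 'a': {0, 3} → {2}.
State 3 is not in {2}.

No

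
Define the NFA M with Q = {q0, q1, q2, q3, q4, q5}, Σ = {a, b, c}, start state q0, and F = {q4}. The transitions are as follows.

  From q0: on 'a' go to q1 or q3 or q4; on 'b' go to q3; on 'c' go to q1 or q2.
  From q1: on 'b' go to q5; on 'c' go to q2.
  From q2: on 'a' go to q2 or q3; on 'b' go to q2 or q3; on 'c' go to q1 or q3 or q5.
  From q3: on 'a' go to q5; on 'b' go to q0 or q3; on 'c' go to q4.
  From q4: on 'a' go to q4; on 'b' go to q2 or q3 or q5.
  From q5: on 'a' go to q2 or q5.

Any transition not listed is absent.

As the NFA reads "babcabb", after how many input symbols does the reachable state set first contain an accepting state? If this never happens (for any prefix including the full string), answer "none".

none

Start in {q0}.
Read 'b': {q0} → {q3}.
Read 'a': {q3} → {q5}.
Read 'b': {q5} → ∅.
The set is empty and remains empty for the remaining 4 symbols.
No reachable set along the way intersects F.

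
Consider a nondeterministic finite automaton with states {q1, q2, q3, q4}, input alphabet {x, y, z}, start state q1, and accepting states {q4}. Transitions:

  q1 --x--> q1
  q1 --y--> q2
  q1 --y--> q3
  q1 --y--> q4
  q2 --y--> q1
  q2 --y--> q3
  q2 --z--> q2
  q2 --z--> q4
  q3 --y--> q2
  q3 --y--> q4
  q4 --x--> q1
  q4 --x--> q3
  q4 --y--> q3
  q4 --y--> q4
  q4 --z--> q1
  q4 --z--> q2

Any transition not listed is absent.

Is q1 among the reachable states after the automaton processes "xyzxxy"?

Start in {q1}.
Read 'x': {q1} → {q1}.
Read 'y': {q1} → {q2, q3, q4}.
Read 'z': {q2, q3, q4} → {q1, q2, q4}.
Read 'x': {q1, q2, q4} → {q1, q3}.
Read 'x': {q1, q3} → {q1}.
Read 'y': {q1} → {q2, q3, q4}.
State q1 is not in {q2, q3, q4}.

No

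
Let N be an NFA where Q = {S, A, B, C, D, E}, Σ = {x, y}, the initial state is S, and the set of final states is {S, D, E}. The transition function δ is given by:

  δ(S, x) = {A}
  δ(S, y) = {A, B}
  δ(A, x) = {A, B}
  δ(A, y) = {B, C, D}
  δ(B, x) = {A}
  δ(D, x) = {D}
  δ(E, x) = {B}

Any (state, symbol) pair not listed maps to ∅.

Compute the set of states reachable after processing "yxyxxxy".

Start in {S}.
Read 'y': S→{A, B}; now {A, B}.
Read 'x': A→{A, B}, B→{A}; now {A, B}.
Read 'y': A→{B, C, D}, B→∅; now {B, C, D}.
Read 'x': B→{A}, C→∅, D→{D}; now {A, D}.
Read 'x': A→{A, B}, D→{D}; now {A, B, D}.
Read 'x': A→{A, B}, B→{A}, D→{D}; now {A, B, D}.
Read 'y': A→{B, C, D}, B→∅, D→∅; now {B, C, D}.

{B, C, D}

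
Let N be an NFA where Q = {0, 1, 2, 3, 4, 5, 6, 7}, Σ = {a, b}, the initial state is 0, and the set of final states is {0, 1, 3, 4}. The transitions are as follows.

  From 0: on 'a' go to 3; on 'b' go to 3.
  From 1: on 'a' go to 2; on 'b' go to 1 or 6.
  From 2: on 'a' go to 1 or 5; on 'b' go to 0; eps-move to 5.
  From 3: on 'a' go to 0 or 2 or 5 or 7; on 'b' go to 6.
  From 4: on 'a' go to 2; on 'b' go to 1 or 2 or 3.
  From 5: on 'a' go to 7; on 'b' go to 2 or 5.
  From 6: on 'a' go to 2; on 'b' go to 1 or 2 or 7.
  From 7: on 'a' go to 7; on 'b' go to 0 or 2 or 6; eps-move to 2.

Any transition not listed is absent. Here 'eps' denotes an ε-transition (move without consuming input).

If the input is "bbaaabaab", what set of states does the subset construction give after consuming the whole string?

{0, 1, 2, 3, 5, 6}

Start in {0}.
Read 'b': {0} → {3}.
Read 'b': {3} → {6}.
Read 'a': {6} → {2, 5}.
Read 'a': {2, 5} → {1, 2, 5, 7}.
Read 'a': {1, 2, 5, 7} → {1, 2, 5, 7}.
Read 'b': {1, 2, 5, 7} → {0, 1, 2, 5, 6}.
Read 'a': {0, 1, 2, 5, 6} → {1, 2, 3, 5, 7}.
Read 'a': {1, 2, 3, 5, 7} → {0, 1, 2, 5, 7}.
Read 'b': {0, 1, 2, 5, 7} → {0, 1, 2, 3, 5, 6}.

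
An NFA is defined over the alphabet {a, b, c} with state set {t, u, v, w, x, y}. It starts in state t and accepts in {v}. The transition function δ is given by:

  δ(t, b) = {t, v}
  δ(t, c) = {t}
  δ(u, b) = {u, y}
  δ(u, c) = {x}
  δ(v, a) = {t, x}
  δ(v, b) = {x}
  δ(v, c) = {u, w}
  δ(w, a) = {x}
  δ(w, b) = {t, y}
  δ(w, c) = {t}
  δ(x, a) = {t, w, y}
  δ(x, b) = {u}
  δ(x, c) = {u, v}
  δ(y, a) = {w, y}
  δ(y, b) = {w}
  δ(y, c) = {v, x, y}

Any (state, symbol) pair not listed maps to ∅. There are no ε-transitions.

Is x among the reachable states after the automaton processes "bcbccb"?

Yes

Start in {t}.
Read 'b': t→{t, v}; now {t, v}.
Read 'c': t→{t}, v→{u, w}; now {t, u, w}.
Read 'b': t→{t, v}, u→{u, y}, w→{t, y}; now {t, u, v, y}.
Read 'c': t→{t}, u→{x}, v→{u, w}, y→{v, x, y}; now {t, u, v, w, x, y}.
Read 'c': t→{t}, u→{x}, v→{u, w}, w→{t}, x→{u, v}, y→{v, x, y}; now {t, u, v, w, x, y}.
Read 'b': t→{t, v}, u→{u, y}, v→{x}, w→{t, y}, x→{u}, y→{w}; now {t, u, v, w, x, y}.
State x is in {t, u, v, w, x, y}.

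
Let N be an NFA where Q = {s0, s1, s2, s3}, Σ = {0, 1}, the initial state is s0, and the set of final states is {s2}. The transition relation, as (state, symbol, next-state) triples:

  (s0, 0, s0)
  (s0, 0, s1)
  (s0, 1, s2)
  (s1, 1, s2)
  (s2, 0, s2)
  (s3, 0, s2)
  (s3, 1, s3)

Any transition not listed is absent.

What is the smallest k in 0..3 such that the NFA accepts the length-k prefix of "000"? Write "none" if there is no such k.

Start in {s0}.
Read '0': {s0} → {s0, s1}.
Read '0': {s0, s1} → {s0, s1}.
Read '0': {s0, s1} → {s0, s1}.
No reachable set along the way intersects F.

none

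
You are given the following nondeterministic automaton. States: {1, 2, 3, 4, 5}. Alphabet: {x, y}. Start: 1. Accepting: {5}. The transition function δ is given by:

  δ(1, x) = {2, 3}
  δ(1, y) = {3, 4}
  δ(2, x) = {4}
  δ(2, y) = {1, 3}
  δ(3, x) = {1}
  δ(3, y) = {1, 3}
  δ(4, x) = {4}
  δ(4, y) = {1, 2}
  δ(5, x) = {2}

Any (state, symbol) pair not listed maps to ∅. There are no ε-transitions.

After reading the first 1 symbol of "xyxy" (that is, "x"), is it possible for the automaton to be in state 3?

Start in {1}.
Read 'x': 1→{2, 3}; now {2, 3}.
State 3 is in {2, 3}.

Yes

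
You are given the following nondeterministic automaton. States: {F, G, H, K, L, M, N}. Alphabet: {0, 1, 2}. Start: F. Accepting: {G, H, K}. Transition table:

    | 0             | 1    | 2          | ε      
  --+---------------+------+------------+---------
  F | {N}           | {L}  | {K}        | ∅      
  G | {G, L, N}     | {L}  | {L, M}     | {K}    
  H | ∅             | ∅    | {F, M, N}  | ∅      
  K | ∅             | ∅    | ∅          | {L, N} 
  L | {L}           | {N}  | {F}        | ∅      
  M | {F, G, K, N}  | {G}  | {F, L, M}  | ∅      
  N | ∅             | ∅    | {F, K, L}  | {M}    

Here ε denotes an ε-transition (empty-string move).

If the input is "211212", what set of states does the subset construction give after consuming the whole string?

{F, K, L, M, N}

Start in {F}.
Read '2': {F} → {K, L, M, N}.
Read '1': {K, L, M, N} → {G, K, L, M, N}.
Read '1': {G, K, L, M, N} → {G, K, L, M, N}.
Read '2': {G, K, L, M, N} → {F, K, L, M, N}.
Read '1': {F, K, L, M, N} → {G, K, L, M, N}.
Read '2': {G, K, L, M, N} → {F, K, L, M, N}.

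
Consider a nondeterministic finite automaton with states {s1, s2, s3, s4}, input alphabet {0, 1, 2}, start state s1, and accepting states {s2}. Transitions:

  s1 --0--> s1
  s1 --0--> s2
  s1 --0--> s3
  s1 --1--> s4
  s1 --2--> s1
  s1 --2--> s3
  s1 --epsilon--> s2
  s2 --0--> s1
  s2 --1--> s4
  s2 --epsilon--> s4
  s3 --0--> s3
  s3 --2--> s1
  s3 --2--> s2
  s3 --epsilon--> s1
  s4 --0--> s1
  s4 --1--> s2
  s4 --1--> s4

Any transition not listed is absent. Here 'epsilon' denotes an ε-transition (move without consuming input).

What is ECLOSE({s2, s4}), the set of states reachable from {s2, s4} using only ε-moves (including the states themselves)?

Begin with {s2, s4}.
No ε-moves leave this set, so the closure equals the set itself.

{s2, s4}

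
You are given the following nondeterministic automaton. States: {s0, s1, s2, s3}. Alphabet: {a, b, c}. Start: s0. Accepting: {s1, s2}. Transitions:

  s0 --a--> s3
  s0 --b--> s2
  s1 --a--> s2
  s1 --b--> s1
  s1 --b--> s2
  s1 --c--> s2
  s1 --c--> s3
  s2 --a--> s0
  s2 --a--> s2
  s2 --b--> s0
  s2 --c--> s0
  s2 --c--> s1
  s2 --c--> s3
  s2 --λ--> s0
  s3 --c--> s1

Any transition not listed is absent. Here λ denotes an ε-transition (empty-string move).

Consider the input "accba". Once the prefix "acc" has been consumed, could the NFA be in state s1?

No

Start in {s0}.
Read 'a': {s0} → {s3}.
Read 'c': {s3} → {s1}.
Read 'c': {s1} → {s0, s2, s3}.
State s1 is not in {s0, s2, s3}.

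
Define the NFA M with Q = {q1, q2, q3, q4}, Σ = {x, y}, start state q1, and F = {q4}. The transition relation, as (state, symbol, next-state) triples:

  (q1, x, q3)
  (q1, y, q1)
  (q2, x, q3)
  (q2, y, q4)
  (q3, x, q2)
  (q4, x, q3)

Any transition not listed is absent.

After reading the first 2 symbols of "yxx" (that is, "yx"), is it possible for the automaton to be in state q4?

No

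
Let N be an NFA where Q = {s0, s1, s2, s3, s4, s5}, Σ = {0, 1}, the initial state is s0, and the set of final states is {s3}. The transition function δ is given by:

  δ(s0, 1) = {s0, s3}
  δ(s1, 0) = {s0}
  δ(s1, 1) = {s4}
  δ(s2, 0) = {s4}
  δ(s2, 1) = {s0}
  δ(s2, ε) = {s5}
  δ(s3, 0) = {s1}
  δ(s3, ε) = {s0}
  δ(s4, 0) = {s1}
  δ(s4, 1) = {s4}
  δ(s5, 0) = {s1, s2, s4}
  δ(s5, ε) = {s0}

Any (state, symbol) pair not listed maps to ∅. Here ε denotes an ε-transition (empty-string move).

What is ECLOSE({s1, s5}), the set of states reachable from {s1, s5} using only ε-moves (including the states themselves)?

{s0, s1, s5}

Begin with {s1, s5}.
ε-move s5 → s0; add s0.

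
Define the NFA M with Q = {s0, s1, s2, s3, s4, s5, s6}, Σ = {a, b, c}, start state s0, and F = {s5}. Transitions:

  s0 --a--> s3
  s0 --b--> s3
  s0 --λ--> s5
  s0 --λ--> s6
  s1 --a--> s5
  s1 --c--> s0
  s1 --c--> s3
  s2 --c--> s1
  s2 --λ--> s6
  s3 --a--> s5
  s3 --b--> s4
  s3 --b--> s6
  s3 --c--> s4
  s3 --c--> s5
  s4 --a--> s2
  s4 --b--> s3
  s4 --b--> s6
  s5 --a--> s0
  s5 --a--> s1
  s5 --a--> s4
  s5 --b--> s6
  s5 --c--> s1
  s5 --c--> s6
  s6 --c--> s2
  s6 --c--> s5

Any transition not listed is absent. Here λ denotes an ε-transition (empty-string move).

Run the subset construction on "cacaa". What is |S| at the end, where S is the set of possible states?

7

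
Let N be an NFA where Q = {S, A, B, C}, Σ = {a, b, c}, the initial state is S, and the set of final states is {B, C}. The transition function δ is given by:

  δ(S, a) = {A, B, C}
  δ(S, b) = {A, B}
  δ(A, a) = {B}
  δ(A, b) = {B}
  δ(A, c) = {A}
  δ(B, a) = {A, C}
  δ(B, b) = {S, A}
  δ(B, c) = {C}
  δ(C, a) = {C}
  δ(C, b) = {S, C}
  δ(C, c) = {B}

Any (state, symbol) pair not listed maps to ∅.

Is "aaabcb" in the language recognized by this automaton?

Start in {S}.
Read 'a': {S} → {A, B, C}.
Read 'a': {A, B, C} → {A, B, C}.
Read 'a': {A, B, C} → {A, B, C}.
Read 'b': {A, B, C} → {S, A, B, C}.
Read 'c': {S, A, B, C} → {A, B, C}.
Read 'b': {A, B, C} → {S, A, B, C}.
The final set {S, A, B, C} contains the accepting states B, C.

Yes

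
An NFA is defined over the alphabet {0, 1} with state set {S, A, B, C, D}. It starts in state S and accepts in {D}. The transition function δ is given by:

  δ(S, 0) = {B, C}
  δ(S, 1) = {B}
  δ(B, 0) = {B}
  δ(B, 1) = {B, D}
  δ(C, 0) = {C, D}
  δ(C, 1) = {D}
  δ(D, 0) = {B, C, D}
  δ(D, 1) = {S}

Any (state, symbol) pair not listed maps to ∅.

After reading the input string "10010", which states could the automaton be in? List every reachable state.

{B, C, D}

Start in {S}.
Read '1': S→{B}; now {B}.
Read '0': B→{B}; now {B}.
Read '0': B→{B}; now {B}.
Read '1': B→{B, D}; now {B, D}.
Read '0': B→{B}, D→{B, C, D}; now {B, C, D}.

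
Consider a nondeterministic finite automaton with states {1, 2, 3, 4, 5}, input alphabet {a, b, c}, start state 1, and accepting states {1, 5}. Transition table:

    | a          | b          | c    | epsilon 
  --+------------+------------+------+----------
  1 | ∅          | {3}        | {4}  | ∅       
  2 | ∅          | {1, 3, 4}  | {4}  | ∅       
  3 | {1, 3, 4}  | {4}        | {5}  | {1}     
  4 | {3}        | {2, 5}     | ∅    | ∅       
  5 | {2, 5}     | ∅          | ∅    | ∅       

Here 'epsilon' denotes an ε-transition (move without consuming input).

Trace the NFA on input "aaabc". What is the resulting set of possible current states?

∅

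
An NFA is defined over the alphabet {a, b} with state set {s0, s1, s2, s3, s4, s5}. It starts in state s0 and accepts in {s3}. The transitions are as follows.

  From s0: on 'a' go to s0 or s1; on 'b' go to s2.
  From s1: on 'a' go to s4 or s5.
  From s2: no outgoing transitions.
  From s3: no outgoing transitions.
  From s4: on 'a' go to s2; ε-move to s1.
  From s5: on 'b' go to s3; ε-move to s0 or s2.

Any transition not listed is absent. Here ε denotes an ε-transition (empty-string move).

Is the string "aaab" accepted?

Yes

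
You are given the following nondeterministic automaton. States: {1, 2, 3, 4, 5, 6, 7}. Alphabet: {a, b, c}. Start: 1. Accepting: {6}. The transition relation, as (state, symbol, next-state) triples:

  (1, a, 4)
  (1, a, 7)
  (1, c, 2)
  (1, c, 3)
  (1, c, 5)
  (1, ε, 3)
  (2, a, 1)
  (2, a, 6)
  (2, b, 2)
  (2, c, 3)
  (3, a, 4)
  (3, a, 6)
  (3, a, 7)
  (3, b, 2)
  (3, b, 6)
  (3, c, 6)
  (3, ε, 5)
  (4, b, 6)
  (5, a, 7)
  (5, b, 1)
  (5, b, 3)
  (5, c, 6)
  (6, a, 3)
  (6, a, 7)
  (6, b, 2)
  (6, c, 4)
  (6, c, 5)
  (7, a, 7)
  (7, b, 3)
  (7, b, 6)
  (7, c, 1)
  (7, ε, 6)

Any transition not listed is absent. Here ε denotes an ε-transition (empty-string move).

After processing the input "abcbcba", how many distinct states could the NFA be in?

6

Start: ε-closure({1}) = {1, 3, 5}.
Read 'a': {1, 3, 5} → {4, 6, 7}.
Read 'b': {4, 6, 7} → {2, 3, 5, 6}.
Read 'c': {2, 3, 5, 6} → {3, 4, 5, 6}.
Read 'b': {3, 4, 5, 6} → {1, 2, 3, 5, 6}.
Read 'c': {1, 2, 3, 5, 6} → {2, 3, 4, 5, 6}.
Read 'b': {2, 3, 4, 5, 6} → {1, 2, 3, 5, 6}.
Read 'a': {1, 2, 3, 5, 6} → {1, 3, 4, 5, 6, 7}.
That set has 6 states.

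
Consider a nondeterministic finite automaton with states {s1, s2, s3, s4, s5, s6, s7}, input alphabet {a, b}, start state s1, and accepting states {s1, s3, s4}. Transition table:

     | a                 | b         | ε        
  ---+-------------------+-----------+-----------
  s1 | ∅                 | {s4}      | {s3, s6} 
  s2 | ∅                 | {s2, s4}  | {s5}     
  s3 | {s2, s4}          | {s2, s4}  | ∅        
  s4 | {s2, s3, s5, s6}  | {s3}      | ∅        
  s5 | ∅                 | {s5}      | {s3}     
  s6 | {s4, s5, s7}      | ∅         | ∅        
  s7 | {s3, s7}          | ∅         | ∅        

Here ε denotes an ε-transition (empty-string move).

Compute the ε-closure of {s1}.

{s1, s3, s6}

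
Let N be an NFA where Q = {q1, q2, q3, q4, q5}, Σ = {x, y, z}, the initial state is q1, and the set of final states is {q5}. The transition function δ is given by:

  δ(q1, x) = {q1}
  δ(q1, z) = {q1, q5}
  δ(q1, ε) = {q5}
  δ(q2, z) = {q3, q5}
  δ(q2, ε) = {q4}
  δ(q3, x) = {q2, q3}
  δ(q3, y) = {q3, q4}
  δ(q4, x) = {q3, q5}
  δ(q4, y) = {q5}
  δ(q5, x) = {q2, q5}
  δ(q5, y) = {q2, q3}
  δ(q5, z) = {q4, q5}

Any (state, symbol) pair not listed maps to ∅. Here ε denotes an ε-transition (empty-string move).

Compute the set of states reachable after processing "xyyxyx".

Start: ε-closure({q1}) = {q1, q5}.
Read 'x': q1→{q1}, q5→{q2, q5}; union {q1, q2, q5}; ε-closure = {q1, q2, q4, q5}.
Read 'y': q1→∅, q2→∅, q4→{q5}, q5→{q2, q3}; union {q2, q3, q5}; ε-closure = {q2, q3, q4, q5}.
Read 'y': q2→∅, q3→{q3, q4}, q4→{q5}, q5→{q2, q3}; now {q2, q3, q4, q5}.
Read 'x': q2→∅, q3→{q2, q3}, q4→{q3, q5}, q5→{q2, q5}; union {q2, q3, q5}; ε-closure = {q2, q3, q4, q5}.
Read 'y': q2→∅, q3→{q3, q4}, q4→{q5}, q5→{q2, q3}; now {q2, q3, q4, q5}.
Read 'x': q2→∅, q3→{q2, q3}, q4→{q3, q5}, q5→{q2, q5}; union {q2, q3, q5}; ε-closure = {q2, q3, q4, q5}.

{q2, q3, q4, q5}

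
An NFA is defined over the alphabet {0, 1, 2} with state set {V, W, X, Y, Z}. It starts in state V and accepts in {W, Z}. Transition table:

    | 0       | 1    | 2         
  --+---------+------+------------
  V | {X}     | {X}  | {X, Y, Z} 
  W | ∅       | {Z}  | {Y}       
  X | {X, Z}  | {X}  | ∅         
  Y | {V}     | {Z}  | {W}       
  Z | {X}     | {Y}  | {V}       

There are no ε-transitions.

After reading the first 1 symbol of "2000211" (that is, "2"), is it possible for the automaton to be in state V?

No

Start in {V}.
Read '2': {V} → {X, Y, Z}.
State V is not in {X, Y, Z}.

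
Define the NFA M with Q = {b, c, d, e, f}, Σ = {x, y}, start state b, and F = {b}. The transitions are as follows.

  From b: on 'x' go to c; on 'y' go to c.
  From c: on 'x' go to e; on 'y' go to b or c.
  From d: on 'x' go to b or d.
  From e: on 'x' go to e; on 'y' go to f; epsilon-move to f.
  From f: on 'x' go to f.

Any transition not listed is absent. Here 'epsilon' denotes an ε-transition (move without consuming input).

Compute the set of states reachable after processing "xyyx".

Start in {b}.
Read 'x': b→{c}; now {c}.
Read 'y': c→{b, c}; now {b, c}.
Read 'y': b→{c}, c→{b, c}; now {b, c}.
Read 'x': b→{c}, c→{e}; union {c, e}; ε-closure = {c, e, f}.

{c, e, f}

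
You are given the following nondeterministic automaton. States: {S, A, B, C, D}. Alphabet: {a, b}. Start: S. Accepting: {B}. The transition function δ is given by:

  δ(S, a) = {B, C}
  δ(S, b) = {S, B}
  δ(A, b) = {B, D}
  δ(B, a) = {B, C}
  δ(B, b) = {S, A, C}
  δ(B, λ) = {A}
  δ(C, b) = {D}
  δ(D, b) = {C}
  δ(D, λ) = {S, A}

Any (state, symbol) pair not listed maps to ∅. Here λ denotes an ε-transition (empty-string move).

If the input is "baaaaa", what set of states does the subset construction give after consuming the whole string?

{A, B, C}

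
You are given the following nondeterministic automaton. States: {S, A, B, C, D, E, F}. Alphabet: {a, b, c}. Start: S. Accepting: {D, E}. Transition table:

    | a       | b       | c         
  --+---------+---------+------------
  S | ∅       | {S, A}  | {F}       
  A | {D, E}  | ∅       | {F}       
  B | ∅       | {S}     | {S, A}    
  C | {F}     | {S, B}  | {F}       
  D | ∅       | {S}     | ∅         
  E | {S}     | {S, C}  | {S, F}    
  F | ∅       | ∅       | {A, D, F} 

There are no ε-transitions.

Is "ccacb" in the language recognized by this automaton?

Start in {S}.
Read 'c': {S} → {F}.
Read 'c': {F} → {A, D, F}.
Read 'a': {A, D, F} → {D, E}.
Read 'c': {D, E} → {S, F}.
Read 'b': {S, F} → {S, A}.
The final set {S, A} contains no accepting state.

No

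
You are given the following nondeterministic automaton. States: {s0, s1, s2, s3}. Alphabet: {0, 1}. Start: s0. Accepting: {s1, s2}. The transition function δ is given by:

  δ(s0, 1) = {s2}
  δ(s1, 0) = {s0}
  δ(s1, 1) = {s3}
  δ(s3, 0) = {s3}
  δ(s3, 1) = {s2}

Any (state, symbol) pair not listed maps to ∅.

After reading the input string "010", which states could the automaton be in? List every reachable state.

∅

Start in {s0}.
Read '0': s0→∅; now ∅.
The set is empty and remains empty for the remaining 2 symbols.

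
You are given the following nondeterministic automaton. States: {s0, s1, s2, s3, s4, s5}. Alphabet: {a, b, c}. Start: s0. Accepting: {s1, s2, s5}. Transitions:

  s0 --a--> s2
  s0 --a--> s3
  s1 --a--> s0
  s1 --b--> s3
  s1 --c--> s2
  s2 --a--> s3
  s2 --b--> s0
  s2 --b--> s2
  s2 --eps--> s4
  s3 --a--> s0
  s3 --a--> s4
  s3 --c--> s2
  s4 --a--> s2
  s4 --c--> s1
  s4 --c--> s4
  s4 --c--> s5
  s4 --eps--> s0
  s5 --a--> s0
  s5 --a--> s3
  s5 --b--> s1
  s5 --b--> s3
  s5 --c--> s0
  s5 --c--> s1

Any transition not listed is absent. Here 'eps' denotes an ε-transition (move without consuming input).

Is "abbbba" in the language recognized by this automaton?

Yes

Start in {s0}.
Read 'a': s0→{s2, s3}; union {s2, s3}; ε-closure = {s0, s2, s3, s4}.
Read 'b': s0→∅, s2→{s0, s2}, s3→∅, s4→∅; union {s0, s2}; ε-closure = {s0, s2, s4}.
Read 'b': s0→∅, s2→{s0, s2}, s4→∅; union {s0, s2}; ε-closure = {s0, s2, s4}.
Read 'b': s0→∅, s2→{s0, s2}, s4→∅; union {s0, s2}; ε-closure = {s0, s2, s4}.
Read 'b': s0→∅, s2→{s0, s2}, s4→∅; union {s0, s2}; ε-closure = {s0, s2, s4}.
Read 'a': s0→{s2, s3}, s2→{s3}, s4→{s2}; union {s2, s3}; ε-closure = {s0, s2, s3, s4}.
The final set {s0, s2, s3, s4} contains the accepting state s2.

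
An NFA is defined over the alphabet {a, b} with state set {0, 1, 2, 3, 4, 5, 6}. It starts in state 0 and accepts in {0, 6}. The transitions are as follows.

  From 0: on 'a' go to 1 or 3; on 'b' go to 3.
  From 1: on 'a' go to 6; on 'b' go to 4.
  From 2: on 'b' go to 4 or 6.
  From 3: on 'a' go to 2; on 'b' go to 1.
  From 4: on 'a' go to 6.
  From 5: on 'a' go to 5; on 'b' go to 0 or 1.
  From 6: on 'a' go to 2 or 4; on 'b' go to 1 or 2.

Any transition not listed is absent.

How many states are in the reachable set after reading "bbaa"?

2

Start in {0}.
Read 'b': 0→{3}; now {3}.
Read 'b': 3→{1}; now {1}.
Read 'a': 1→{6}; now {6}.
Read 'a': 6→{2, 4}; now {2, 4}.
That set has 2 states.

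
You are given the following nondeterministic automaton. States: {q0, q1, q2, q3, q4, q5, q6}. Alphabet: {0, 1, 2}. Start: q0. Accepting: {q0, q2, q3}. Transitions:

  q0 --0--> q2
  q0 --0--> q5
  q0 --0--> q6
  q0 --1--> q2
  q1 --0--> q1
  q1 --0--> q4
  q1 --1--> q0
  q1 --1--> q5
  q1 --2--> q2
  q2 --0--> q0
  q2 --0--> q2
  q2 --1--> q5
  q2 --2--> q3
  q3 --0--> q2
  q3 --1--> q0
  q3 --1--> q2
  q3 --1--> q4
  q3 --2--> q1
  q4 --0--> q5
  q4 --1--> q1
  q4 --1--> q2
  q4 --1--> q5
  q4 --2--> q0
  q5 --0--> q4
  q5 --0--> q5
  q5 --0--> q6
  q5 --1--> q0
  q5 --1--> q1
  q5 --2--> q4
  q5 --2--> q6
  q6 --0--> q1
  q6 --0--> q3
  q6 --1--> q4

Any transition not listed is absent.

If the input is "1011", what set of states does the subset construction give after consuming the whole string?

Start in {q0}.
Read '1': {q0} → {q2}.
Read '0': {q2} → {q0, q2}.
Read '1': {q0, q2} → {q2, q5}.
Read '1': {q2, q5} → {q0, q1, q5}.

{q0, q1, q5}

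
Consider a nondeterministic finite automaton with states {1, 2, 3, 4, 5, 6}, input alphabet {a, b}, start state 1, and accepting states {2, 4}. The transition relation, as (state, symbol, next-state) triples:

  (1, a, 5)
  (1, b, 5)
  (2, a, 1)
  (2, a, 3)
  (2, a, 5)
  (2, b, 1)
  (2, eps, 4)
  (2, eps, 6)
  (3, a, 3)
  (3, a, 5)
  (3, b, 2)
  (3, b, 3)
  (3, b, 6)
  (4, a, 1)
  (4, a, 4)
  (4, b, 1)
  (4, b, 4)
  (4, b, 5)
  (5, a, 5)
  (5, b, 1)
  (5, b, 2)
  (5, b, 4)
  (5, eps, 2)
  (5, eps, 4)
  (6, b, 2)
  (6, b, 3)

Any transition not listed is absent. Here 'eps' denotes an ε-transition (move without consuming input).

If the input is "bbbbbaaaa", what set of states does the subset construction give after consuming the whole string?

{1, 2, 3, 4, 5, 6}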